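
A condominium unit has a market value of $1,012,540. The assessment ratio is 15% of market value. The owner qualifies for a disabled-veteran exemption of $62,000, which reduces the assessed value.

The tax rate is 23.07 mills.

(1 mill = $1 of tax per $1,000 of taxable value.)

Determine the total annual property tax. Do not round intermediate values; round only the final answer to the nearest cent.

$2,073.55

Assessed value = $1,012,540 × 0.15 = $151,881
Taxable value = $151,881 − $62,000 = $89,881
Tax = $89,881 × 0.02307 = $2,073.55467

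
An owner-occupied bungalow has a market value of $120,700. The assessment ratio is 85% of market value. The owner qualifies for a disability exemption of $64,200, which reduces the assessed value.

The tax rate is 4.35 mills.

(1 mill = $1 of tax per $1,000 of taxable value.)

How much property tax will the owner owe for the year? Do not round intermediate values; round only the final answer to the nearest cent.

Assessed value = $120,700 × 0.85 = $102,595
Taxable value = $102,595 − $64,200 = $38,395
Tax = $38,395 × 0.00435 = $167.01825

$167.02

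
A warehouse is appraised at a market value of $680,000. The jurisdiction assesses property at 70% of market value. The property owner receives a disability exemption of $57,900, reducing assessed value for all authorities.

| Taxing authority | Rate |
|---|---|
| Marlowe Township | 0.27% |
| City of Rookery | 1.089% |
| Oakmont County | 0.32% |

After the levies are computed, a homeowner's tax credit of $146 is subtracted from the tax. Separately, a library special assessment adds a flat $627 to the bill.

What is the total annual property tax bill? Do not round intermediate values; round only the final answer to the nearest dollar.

$7,501

Assessed value = $680,000 × 0.7 = $476,000
Taxable value = $476,000 − $57,900 = $418,100
Marlowe Township: $418,100 × 0.0027 = $1,128.87
City of Rookery: $418,100 × 0.01089 = $4,553.109
Oakmont County: $418,100 × 0.0032 = $1,337.92
Levies subtotal = $7,019.899
After credit = $7,019.899 − $146 = $6,873.899
Total = $6,873.899 + $627 = $7,500.899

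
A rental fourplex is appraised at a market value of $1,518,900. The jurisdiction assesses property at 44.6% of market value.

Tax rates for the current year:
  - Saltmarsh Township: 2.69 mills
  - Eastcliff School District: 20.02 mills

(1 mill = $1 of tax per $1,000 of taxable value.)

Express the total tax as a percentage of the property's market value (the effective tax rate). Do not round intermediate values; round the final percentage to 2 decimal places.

1.01%

Assessed value = $1,518,900 × 0.446 = $677,429.4
Saltmarsh Township: $677,429.4 × 0.00269 = $1,822.285086
Eastcliff School District: $677,429.4 × 0.02002 = $13,562.136588
Total tax = $15,384.421674
Effective rate = $15,384.421674 ÷ $1,518,900 = 1.01% of market value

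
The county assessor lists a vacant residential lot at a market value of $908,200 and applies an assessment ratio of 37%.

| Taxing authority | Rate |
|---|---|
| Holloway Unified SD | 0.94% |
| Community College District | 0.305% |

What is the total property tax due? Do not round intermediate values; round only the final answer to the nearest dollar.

$4,184

Assessed value = $908,200 × 0.37 = $336,034
Holloway Unified SD: $336,034 × 0.0094 = $3,158.7196
Community College District: $336,034 × 0.00305 = $1,024.9037
Total = $3,158.7196 + $1,024.9037 = $4,183.6233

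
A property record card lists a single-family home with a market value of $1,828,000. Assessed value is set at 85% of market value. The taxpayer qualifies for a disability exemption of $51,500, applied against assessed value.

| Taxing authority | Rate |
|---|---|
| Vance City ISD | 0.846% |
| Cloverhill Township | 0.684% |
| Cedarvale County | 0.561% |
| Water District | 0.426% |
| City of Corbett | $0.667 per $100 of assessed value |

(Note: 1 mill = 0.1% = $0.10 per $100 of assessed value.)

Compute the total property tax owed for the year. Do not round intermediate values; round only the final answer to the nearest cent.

$47,833.23

Assessed value = $1,828,000 × 0.85 = $1,553,800
Taxable value = $1,553,800 − $51,500 = $1,502,300
Vance City ISD: $1,502,300 × 0.00846 = $12,709.458
Cloverhill Township: $1,502,300 × 0.00684 = $10,275.732
Cedarvale County: $1,502,300 × 0.00561 = $8,427.903
Water District: $1,502,300 × 0.00426 = $6,399.798
City of Corbett: $1,502,300 × 0.00667 = $10,020.341
Total = $47,833.232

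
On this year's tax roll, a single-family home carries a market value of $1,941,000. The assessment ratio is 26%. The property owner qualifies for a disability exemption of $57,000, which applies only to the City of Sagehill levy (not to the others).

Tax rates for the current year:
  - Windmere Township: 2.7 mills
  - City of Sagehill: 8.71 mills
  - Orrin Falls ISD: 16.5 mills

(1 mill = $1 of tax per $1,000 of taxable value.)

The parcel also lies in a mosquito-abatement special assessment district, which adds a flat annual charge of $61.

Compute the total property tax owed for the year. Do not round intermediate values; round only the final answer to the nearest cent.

$13,649.59

Assessed value = $1,941,000 × 0.26 = $504,660
Windmere Township: $504,660 × 0.0027 = $1,362.582
City of Sagehill: ($504,660 − $57,000) × 0.00871 = $447,660 × 0.00871 = $3,899.1186
Orrin Falls ISD: $504,660 × 0.0165 = $8,326.89
Levies subtotal = $13,588.5906
Total = $13,588.5906 + $61 = $13,649.5906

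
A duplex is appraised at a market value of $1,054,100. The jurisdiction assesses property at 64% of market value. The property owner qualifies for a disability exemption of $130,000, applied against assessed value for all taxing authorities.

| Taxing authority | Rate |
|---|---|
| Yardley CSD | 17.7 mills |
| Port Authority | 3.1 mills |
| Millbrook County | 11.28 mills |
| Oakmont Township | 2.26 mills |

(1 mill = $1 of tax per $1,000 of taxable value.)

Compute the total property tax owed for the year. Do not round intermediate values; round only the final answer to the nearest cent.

$18,702.39

Assessed value = $1,054,100 × 0.64 = $674,624
Taxable value = $674,624 − $130,000 = $544,624
Yardley CSD: $544,624 × 0.0177 = $9,639.8448
Port Authority: $544,624 × 0.0031 = $1,688.3344
Millbrook County: $544,624 × 0.01128 = $6,143.35872
Oakmont Township: $544,624 × 0.00226 = $1,230.85024
Total = $9,639.8448 + $1,688.3344 + $6,143.35872 + $1,230.85024 = $18,702.38816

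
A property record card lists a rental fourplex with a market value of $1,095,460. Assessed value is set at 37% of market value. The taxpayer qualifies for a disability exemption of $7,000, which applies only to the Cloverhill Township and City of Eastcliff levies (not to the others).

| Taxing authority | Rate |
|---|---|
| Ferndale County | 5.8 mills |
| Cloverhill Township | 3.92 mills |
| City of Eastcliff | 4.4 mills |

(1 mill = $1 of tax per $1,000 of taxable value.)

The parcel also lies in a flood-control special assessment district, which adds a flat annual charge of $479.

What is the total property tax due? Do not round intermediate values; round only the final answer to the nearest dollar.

$6,144

Assessed value = $1,095,460 × 0.37 = $405,320.2
Ferndale County: $405,320.2 × 0.0058 = $2,350.85716
Cloverhill Township: ($405,320.2 − $7,000) × 0.00392 = $398,320.2 × 0.00392 = $1,561.415184
City of Eastcliff: ($405,320.2 − $7,000) × 0.0044 = $398,320.2 × 0.0044 = $1,752.60888
Levies subtotal = $5,664.881224
Total = $5,664.881224 + $479 = $6,143.881224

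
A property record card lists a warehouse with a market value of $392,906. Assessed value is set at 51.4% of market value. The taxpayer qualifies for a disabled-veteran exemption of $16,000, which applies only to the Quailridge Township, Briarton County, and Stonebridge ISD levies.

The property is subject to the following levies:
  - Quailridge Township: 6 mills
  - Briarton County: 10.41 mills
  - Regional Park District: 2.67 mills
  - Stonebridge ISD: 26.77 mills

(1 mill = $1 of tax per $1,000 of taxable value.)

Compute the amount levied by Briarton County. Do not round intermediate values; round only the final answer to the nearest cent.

$1,935.78

Assessed value = $392,906 × 0.514 = $201,953.684
Briarton County taxable value = $201,953.684 − $16,000 = $185,953.684
Briarton County levy = $185,953.684 × 0.01041 = $1,935.77785044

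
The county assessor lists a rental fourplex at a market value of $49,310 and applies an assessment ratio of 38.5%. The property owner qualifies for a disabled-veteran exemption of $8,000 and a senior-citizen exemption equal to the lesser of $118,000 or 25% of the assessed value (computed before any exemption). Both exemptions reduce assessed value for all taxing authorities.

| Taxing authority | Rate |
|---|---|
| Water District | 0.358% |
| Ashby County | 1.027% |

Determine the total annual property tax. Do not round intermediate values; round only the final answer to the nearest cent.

$86.40

Assessed value = $49,310 × 0.385 = $18,984.35
Senior-citizen exemption = min($118,000, 25% × $18,984.35) = min($118,000, $4,746.0875) = $4,746.0875 (percentage binds)
Taxable value = $18,984.35 − $8,000 − $4,746.0875 = $6,238.2625
Water District: $6,238.2625 × 0.00358 = $22.33297975
Ashby County: $6,238.2625 × 0.01027 = $64.066955875
Total = $86.399935625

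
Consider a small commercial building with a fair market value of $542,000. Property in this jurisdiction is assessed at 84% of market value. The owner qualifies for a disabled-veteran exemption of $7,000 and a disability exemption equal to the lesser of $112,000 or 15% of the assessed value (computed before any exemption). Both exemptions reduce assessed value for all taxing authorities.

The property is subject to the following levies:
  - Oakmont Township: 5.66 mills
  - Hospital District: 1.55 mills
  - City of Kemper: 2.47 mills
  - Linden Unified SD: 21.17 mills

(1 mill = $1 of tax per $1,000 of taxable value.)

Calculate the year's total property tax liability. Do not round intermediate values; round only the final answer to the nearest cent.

$11,722.63

Assessed value = $542,000 × 0.84 = $455,280
Disability exemption = min($112,000, 15% × $455,280) = min($112,000, $68,292) = $68,292 (percentage binds)
Taxable value = $455,280 − $7,000 − $68,292 = $379,988
Oakmont Township: $379,988 × 0.00566 = $2,150.73208
Hospital District: $379,988 × 0.00155 = $588.9814
City of Kemper: $379,988 × 0.00247 = $938.57036
Linden Unified SD: $379,988 × 0.02117 = $8,044.34596
Total = $11,722.6298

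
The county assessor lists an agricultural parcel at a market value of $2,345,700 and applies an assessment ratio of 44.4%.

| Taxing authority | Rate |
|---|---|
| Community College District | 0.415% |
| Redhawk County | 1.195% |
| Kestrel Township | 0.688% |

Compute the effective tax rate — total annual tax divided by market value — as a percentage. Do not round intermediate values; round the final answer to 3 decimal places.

Assessed value = $2,345,700 × 0.444 = $1,041,490.8
Community College District: $1,041,490.8 × 0.00415 = $4,322.18682
Redhawk County: $1,041,490.8 × 0.01195 = $12,445.81506
Kestrel Township: $1,041,490.8 × 0.00688 = $7,165.456704
Total tax = $23,933.458584
Effective rate = $23,933.458584 ÷ $2,345,700 = 1.020% of market value

1.020%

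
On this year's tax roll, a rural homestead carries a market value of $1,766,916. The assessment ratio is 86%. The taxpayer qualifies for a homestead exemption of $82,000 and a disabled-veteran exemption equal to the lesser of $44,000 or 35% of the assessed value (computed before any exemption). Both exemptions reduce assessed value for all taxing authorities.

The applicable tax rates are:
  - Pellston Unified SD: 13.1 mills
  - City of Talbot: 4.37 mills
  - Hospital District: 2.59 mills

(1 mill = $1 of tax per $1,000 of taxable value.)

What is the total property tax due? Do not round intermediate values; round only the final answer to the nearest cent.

Assessed value = $1,766,916 × 0.86 = $1,519,547.76
Disabled-veteran exemption = min($44,000, 35% × $1,519,547.76) = min($44,000, $531,841.716) = $44,000 (dollar cap binds)
Taxable value = $1,519,547.76 − $82,000 − $44,000 = $1,393,547.76
Pellston Unified SD: $1,393,547.76 × 0.0131 = $18,255.475656
City of Talbot: $1,393,547.76 × 0.00437 = $6,089.8037112
Hospital District: $1,393,547.76 × 0.00259 = $3,609.2886984
Total = $27,954.5680656

$27,954.57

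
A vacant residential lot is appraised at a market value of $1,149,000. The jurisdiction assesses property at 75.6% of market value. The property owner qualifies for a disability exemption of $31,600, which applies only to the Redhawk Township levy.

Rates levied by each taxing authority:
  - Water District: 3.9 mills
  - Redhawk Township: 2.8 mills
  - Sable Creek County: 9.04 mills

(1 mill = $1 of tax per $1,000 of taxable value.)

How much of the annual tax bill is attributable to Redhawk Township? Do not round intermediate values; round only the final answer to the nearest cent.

Assessed value = $1,149,000 × 0.756 = $868,644
Redhawk Township taxable value = $868,644 − $31,600 = $837,044
Redhawk Township levy = $837,044 × 0.0028 = $2,343.7232

$2,343.72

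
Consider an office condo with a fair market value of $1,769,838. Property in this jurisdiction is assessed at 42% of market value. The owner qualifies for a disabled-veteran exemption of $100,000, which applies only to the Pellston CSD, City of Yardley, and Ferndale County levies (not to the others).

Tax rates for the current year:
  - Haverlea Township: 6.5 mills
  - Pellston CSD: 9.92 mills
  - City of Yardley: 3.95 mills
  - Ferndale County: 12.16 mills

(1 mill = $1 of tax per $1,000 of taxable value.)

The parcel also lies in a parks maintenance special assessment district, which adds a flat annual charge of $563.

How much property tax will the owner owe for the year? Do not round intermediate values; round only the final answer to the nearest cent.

$22,140.59

Assessed value = $1,769,838 × 0.42 = $743,331.96
Haverlea Township: $743,331.96 × 0.0065 = $4,831.65774
Pellston CSD: ($743,331.96 − $100,000) × 0.00992 = $643,331.96 × 0.00992 = $6,381.8530432
City of Yardley: ($743,331.96 − $100,000) × 0.00395 = $643,331.96 × 0.00395 = $2,541.161242
Ferndale County: ($743,331.96 − $100,000) × 0.01216 = $643,331.96 × 0.01216 = $7,822.9166336
Levies subtotal = $21,577.5886588
Total = $21,577.5886588 + $563 = $22,140.5886588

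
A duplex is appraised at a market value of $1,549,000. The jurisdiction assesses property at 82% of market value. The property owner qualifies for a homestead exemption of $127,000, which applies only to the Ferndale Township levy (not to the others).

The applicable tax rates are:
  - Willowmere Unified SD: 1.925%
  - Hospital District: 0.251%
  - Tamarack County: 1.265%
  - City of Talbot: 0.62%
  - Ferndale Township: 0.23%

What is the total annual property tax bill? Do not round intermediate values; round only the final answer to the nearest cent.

Assessed value = $1,549,000 × 0.82 = $1,270,180
Willowmere Unified SD: $1,270,180 × 0.01925 = $24,450.965
Hospital District: $1,270,180 × 0.00251 = $3,188.1518
Tamarack County: $1,270,180 × 0.01265 = $16,067.777
City of Talbot: $1,270,180 × 0.0062 = $7,875.116
Ferndale Township: ($1,270,180 − $127,000) × 0.0023 = $1,143,180 × 0.0023 = $2,629.314
Total = $54,211.3238

$54,211.32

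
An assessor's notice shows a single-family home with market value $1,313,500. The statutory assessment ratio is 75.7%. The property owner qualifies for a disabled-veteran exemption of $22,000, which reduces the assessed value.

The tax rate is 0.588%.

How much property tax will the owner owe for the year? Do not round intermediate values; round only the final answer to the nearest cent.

Assessed value = $1,313,500 × 0.757 = $994,319.5
Taxable value = $994,319.5 − $22,000 = $972,319.5
Tax = $972,319.5 × 0.00588 = $5,717.23866

$5,717.24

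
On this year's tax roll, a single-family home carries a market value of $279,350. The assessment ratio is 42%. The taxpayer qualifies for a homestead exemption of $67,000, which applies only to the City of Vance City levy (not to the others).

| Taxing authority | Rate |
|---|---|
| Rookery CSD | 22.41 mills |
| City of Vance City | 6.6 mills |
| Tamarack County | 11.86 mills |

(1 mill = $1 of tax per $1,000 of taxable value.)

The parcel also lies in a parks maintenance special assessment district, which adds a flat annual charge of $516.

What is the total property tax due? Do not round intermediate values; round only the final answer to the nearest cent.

Assessed value = $279,350 × 0.42 = $117,327
Rookery CSD: $117,327 × 0.02241 = $2,629.29807
City of Vance City: ($117,327 − $67,000) × 0.0066 = $50,327 × 0.0066 = $332.1582
Tamarack County: $117,327 × 0.01186 = $1,391.49822
Levies subtotal = $4,352.95449
Total = $4,352.95449 + $516 = $4,868.95449

$4,868.95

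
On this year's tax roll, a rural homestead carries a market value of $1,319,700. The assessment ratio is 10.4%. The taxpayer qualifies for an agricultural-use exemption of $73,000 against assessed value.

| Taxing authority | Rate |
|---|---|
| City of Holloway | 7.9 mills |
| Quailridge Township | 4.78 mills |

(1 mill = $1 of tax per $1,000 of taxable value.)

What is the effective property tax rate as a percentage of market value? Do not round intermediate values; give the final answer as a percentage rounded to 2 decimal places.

0.06%

Assessed value = $1,319,700 × 0.104 = $137,248.8
Taxable value = $137,248.8 − $73,000 = $64,248.8
City of Holloway: $64,248.8 × 0.0079 = $507.56552
Quailridge Township: $64,248.8 × 0.00478 = $307.109264
Total tax = $814.674784
Effective rate = $814.674784 ÷ $1,319,700 = 0.06% of market value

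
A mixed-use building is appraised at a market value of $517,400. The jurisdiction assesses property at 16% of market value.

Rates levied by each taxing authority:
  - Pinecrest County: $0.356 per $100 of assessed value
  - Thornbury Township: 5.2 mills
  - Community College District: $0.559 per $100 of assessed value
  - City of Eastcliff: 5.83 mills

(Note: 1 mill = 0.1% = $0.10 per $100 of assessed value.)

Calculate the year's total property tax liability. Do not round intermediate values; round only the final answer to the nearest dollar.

$1,671

Assessed value = $517,400 × 0.16 = $82,784
Pinecrest County: $82,784 × 0.00356 = $294.71104
Thornbury Township: $82,784 × 0.0052 = $430.4768
Community College District: $82,784 × 0.00559 = $462.76256
City of Eastcliff: $82,784 × 0.00583 = $482.63072
Total = $1,670.58112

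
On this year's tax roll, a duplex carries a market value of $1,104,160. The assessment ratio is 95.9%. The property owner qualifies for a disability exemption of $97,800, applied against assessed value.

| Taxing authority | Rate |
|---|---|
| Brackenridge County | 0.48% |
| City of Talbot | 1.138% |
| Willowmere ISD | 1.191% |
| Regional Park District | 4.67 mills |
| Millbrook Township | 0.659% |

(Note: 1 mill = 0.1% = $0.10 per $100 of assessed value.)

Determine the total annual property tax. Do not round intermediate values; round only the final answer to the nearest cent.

Assessed value = $1,104,160 × 0.959 = $1,058,889.44
Taxable value = $1,058,889.44 − $97,800 = $961,089.44
Brackenridge County: $961,089.44 × 0.0048 = $4,613.229312
City of Talbot: $961,089.44 × 0.01138 = $10,937.1978272
Willowmere ISD: $961,089.44 × 0.01191 = $11,446.5752304
Regional Park District: $961,089.44 × 0.00467 = $4,488.2876848
Millbrook Township: $961,089.44 × 0.00659 = $6,333.5794096
Total = $37,818.869464

$37,818.87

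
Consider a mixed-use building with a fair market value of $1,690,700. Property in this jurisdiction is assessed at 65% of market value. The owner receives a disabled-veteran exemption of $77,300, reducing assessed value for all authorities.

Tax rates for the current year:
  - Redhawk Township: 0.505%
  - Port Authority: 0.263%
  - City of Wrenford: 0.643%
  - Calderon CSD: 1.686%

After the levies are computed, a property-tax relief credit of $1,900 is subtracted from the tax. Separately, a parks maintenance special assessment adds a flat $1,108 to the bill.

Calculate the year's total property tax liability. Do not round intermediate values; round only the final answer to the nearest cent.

Assessed value = $1,690,700 × 0.65 = $1,098,955
Taxable value = $1,098,955 − $77,300 = $1,021,655
Redhawk Township: $1,021,655 × 0.00505 = $5,159.35775
Port Authority: $1,021,655 × 0.00263 = $2,686.95265
City of Wrenford: $1,021,655 × 0.00643 = $6,569.24165
Calderon CSD: $1,021,655 × 0.01686 = $17,225.1033
Levies subtotal = $31,640.65535
After credit = $31,640.65535 − $1,900 = $29,740.65535
Total = $29,740.65535 + $1,108 = $30,848.65535

$30,848.66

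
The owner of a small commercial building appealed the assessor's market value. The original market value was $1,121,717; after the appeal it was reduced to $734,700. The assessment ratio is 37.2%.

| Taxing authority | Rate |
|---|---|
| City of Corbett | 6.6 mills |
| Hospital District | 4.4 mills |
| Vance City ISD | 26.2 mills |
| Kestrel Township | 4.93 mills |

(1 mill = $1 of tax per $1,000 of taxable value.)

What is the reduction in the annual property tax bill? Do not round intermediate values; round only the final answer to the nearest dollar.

$6,065

Old assessed value = $1,121,717 × 0.372 = $417,278.724
New assessed value = $734,700 × 0.372 = $273,308.4
Combined rate = 0.0066 + 0.0044 + 0.0262 + 0.00493 = 0.04213
Old tax = $417,278.724 × 0.04213 = $17,579.95264212
New tax = $273,308.4 × 0.04213 = $11,514.482892
Reduction = $17,579.95264212 − $11,514.482892 = $6,065.46975012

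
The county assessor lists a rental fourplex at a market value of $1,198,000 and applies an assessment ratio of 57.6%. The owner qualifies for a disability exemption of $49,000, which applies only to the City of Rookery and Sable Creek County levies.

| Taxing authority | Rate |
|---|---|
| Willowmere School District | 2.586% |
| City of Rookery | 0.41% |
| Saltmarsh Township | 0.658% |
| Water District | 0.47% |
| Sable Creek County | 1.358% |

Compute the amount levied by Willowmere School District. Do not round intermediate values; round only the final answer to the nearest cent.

Assessed value = $1,198,000 × 0.576 = $690,048
Willowmere School District taxable value = $690,048 (exemption does not apply)
Willowmere School District levy = $690,048 × 0.02586 = $17,844.64128

$17,844.64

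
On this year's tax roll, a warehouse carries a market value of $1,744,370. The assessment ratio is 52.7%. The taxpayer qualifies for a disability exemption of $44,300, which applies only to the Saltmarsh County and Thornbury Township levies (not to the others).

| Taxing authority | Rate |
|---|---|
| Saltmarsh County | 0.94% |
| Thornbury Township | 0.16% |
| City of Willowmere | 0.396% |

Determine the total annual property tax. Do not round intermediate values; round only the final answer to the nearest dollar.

$13,265

Assessed value = $1,744,370 × 0.527 = $919,282.99
Saltmarsh County: ($919,282.99 − $44,300) × 0.0094 = $874,982.99 × 0.0094 = $8,224.840106
Thornbury Township: ($919,282.99 − $44,300) × 0.0016 = $874,982.99 × 0.0016 = $1,399.972784
City of Willowmere: $919,282.99 × 0.00396 = $3,640.3606404
Total = $13,265.1735304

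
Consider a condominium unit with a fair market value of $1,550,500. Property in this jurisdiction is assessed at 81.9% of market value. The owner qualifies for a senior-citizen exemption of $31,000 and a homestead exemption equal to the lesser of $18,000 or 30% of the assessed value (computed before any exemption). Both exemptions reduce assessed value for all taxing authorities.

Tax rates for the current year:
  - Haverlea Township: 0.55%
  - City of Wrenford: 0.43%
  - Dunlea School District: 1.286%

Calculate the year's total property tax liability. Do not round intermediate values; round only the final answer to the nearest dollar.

Assessed value = $1,550,500 × 0.819 = $1,269,859.5
Homestead exemption = min($18,000, 30% × $1,269,859.5) = min($18,000, $380,957.85) = $18,000 (dollar cap binds)
Taxable value = $1,269,859.5 − $31,000 − $18,000 = $1,220,859.5
Haverlea Township: $1,220,859.5 × 0.0055 = $6,714.72725
City of Wrenford: $1,220,859.5 × 0.0043 = $5,249.69585
Dunlea School District: $1,220,859.5 × 0.01286 = $15,700.25317
Total = $27,664.67627

$27,665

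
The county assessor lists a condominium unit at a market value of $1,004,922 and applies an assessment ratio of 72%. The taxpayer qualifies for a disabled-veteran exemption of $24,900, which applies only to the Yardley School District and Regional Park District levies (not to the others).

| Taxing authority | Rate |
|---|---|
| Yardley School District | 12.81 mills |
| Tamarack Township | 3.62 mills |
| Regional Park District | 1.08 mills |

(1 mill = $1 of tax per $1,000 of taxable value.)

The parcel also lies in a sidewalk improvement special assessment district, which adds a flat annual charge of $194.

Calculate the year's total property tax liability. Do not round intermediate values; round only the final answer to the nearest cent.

Assessed value = $1,004,922 × 0.72 = $723,543.84
Yardley School District: ($723,543.84 − $24,900) × 0.01281 = $698,643.84 × 0.01281 = $8,949.6275904
Tamarack Township: $723,543.84 × 0.00362 = $2,619.2287008
Regional Park District: ($723,543.84 − $24,900) × 0.00108 = $698,643.84 × 0.00108 = $754.5353472
Levies subtotal = $12,323.3916384
Total = $12,323.3916384 + $194 = $12,517.3916384

$12,517.39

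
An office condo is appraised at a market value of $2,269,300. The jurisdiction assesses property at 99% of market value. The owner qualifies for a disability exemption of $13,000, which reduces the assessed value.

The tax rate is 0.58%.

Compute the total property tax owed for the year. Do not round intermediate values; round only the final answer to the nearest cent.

Assessed value = $2,269,300 × 0.99 = $2,246,607
Taxable value = $2,246,607 − $13,000 = $2,233,607
Tax = $2,233,607 × 0.0058 = $12,954.9206

$12,954.92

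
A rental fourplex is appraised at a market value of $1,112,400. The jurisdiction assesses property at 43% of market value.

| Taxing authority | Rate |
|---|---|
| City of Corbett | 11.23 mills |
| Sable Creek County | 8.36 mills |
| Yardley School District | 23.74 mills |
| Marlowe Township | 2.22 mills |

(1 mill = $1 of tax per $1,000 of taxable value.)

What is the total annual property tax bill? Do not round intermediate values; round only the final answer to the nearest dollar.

$21,788

Assessed value = $1,112,400 × 0.43 = $478,332
City of Corbett: $478,332 × 0.01123 = $5,371.66836
Sable Creek County: $478,332 × 0.00836 = $3,998.85552
Yardley School District: $478,332 × 0.02374 = $11,355.60168
Marlowe Township: $478,332 × 0.00222 = $1,061.89704
Total = $5,371.66836 + $3,998.85552 + $11,355.60168 + $1,061.89704 = $21,788.0226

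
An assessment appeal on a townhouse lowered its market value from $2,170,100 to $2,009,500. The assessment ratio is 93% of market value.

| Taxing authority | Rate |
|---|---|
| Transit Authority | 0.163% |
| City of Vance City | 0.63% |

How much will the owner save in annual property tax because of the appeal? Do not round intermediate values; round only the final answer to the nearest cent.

$1,184.41

Old assessed value = $2,170,100 × 0.93 = $2,018,193
New assessed value = $2,009,500 × 0.93 = $1,868,835
Combined rate = 0.00163 + 0.0063 = 0.00793
Old tax = $2,018,193 × 0.00793 = $16,004.27049
New tax = $1,868,835 × 0.00793 = $14,819.86155
Reduction = $16,004.27049 − $14,819.86155 = $1,184.40894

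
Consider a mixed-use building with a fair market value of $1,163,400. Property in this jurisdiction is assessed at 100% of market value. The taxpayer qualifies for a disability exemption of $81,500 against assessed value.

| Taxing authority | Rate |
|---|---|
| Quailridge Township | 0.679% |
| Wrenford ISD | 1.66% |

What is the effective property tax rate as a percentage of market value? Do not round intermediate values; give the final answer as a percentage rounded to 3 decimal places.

Assessed value = $1,163,400 × 1 = $1,163,400
Taxable value = $1,163,400 − $81,500 = $1,081,900
Quailridge Township: $1,081,900 × 0.00679 = $7,346.101
Wrenford ISD: $1,081,900 × 0.0166 = $17,959.54
Total tax = $25,305.641
Effective rate = $25,305.641 ÷ $1,163,400 = 2.175% of market value

2.175%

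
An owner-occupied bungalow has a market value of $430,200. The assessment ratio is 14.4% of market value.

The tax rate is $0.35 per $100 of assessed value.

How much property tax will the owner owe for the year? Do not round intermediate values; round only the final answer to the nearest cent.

$216.82

Assessed value = $430,200 × 0.144 = $61,948.8
Tax = $61,948.8 × 0.0035 = $216.8208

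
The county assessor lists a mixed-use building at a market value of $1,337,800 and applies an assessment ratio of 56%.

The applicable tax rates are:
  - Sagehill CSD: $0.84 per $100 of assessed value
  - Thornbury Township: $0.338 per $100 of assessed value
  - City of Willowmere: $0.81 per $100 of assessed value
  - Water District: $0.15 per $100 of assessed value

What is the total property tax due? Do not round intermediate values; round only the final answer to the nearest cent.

Assessed value = $1,337,800 × 0.56 = $749,168
Sagehill CSD: $749,168 × 0.0084 = $6,293.0112
Thornbury Township: $749,168 × 0.00338 = $2,532.18784
City of Willowmere: $749,168 × 0.0081 = $6,068.2608
Water District: $749,168 × 0.0015 = $1,123.752
Total = $6,293.0112 + $2,532.18784 + $6,068.2608 + $1,123.752 = $16,017.21184

$16,017.21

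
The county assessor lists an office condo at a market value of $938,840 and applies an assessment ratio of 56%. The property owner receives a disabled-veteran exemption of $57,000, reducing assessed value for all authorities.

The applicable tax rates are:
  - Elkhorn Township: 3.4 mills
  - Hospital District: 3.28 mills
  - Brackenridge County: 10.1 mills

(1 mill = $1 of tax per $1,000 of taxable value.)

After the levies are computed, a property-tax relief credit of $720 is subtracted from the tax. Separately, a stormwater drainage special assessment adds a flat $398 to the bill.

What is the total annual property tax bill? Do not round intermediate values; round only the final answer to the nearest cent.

$7,543.63

Assessed value = $938,840 × 0.56 = $525,750.4
Taxable value = $525,750.4 − $57,000 = $468,750.4
Elkhorn Township: $468,750.4 × 0.0034 = $1,593.75136
Hospital District: $468,750.4 × 0.00328 = $1,537.501312
Brackenridge County: $468,750.4 × 0.0101 = $4,734.37904
Levies subtotal = $7,865.631712
After credit = $7,865.631712 − $720 = $7,145.631712
Total = $7,145.631712 + $398 = $7,543.631712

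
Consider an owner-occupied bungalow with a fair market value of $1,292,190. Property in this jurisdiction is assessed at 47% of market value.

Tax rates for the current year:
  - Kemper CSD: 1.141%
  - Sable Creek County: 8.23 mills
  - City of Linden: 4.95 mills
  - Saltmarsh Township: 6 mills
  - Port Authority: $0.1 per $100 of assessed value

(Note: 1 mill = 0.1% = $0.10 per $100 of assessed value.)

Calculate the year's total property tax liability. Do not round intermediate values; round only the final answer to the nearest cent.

Assessed value = $1,292,190 × 0.47 = $607,329.3
Kemper CSD: $607,329.3 × 0.01141 = $6,929.627313
Sable Creek County: $607,329.3 × 0.00823 = $4,998.320139
City of Linden: $607,329.3 × 0.00495 = $3,006.280035
Saltmarsh Township: $607,329.3 × 0.006 = $3,643.9758
Port Authority: $607,329.3 × 0.001 = $607.3293
Total = $19,185.532587

$19,185.53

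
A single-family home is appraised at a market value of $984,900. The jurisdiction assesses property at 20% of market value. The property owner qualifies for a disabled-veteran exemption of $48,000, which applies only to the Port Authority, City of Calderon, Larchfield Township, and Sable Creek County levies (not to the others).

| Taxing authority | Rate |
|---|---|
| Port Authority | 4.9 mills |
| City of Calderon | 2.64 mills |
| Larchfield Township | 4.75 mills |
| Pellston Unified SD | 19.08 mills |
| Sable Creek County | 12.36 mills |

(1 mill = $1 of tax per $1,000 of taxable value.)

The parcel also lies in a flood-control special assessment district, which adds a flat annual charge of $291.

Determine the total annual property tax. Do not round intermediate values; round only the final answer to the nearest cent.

$7,721.74

Assessed value = $984,900 × 0.2 = $196,980
Port Authority: ($196,980 − $48,000) × 0.0049 = $148,980 × 0.0049 = $730.002
City of Calderon: ($196,980 − $48,000) × 0.00264 = $148,980 × 0.00264 = $393.3072
Larchfield Township: ($196,980 − $48,000) × 0.00475 = $148,980 × 0.00475 = $707.655
Pellston Unified SD: $196,980 × 0.01908 = $3,758.3784
Sable Creek County: ($196,980 − $48,000) × 0.01236 = $148,980 × 0.01236 = $1,841.3928
Levies subtotal = $7,430.7354
Total = $7,430.7354 + $291 = $7,721.7354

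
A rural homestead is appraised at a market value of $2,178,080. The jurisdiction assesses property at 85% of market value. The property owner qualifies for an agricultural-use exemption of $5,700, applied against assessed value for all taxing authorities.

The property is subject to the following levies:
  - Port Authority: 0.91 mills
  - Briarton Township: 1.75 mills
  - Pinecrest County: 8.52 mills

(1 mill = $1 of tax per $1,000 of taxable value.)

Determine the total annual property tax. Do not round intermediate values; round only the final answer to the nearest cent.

Assessed value = $2,178,080 × 0.85 = $1,851,368
Taxable value = $1,851,368 − $5,700 = $1,845,668
Port Authority: $1,845,668 × 0.00091 = $1,679.55788
Briarton Township: $1,845,668 × 0.00175 = $3,229.919
Pinecrest County: $1,845,668 × 0.00852 = $15,725.09136
Total = $1,679.55788 + $3,229.919 + $15,725.09136 = $20,634.56824

$20,634.57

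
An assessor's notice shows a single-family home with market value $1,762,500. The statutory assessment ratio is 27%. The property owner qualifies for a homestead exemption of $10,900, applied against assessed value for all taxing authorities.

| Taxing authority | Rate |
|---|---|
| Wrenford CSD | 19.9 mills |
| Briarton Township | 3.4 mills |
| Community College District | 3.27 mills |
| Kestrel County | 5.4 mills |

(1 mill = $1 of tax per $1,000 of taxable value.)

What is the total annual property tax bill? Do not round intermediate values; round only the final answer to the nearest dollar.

$14,865

Assessed value = $1,762,500 × 0.27 = $475,875
Taxable value = $475,875 − $10,900 = $464,975
Wrenford CSD: $464,975 × 0.0199 = $9,253.0025
Briarton Township: $464,975 × 0.0034 = $1,580.915
Community College District: $464,975 × 0.00327 = $1,520.46825
Kestrel County: $464,975 × 0.0054 = $2,510.865
Total = $9,253.0025 + $1,580.915 + $1,520.46825 + $2,510.865 = $14,865.25075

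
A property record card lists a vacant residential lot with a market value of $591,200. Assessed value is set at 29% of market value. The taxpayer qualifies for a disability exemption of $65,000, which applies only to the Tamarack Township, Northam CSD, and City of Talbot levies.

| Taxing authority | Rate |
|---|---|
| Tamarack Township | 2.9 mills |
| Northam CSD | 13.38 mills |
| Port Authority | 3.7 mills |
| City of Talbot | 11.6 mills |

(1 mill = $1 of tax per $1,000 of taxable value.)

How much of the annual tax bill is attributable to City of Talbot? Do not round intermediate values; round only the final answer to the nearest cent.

$1,234.80

Assessed value = $591,200 × 0.29 = $171,448
City of Talbot taxable value = $171,448 − $65,000 = $106,448
City of Talbot levy = $106,448 × 0.0116 = $1,234.7968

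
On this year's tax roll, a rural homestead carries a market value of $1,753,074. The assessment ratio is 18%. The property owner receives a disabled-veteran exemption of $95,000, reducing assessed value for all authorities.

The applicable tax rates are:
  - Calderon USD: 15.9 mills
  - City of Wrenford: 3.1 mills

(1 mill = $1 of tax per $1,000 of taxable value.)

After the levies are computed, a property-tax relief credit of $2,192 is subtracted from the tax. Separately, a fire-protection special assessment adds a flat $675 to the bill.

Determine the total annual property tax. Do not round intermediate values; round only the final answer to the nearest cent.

$2,673.51

Assessed value = $1,753,074 × 0.18 = $315,553.32
Taxable value = $315,553.32 − $95,000 = $220,553.32
Calderon USD: $220,553.32 × 0.0159 = $3,506.797788
City of Wrenford: $220,553.32 × 0.0031 = $683.715292
Levies subtotal = $4,190.51308
After credit = $4,190.51308 − $2,192 = $1,998.51308
Total = $1,998.51308 + $675 = $2,673.51308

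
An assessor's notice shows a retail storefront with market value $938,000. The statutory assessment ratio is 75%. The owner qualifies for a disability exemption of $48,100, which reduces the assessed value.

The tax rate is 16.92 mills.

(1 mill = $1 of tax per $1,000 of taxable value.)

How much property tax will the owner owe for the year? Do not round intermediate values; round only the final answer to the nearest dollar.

$11,089

Assessed value = $938,000 × 0.75 = $703,500
Taxable value = $703,500 − $48,100 = $655,400
Tax = $655,400 × 0.01692 = $11,089.368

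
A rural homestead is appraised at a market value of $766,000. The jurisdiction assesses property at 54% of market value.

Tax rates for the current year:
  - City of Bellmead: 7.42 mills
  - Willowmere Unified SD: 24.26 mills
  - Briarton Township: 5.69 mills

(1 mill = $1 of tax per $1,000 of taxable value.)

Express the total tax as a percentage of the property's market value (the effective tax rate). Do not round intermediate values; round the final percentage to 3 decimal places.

Assessed value = $766,000 × 0.54 = $413,640
City of Bellmead: $413,640 × 0.00742 = $3,069.2088
Willowmere Unified SD: $413,640 × 0.02426 = $10,034.9064
Briarton Township: $413,640 × 0.00569 = $2,353.6116
Total tax = $15,457.7268
Effective rate = $15,457.7268 ÷ $766,000 = 2.018% of market value

2.018%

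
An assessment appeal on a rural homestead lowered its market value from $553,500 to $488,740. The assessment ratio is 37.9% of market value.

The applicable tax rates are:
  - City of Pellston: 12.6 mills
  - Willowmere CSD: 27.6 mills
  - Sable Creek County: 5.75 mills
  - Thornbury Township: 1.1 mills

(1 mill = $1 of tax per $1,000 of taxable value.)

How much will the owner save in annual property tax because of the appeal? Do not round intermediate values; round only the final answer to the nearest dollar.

Old assessed value = $553,500 × 0.379 = $209,776.5
New assessed value = $488,740 × 0.379 = $185,232.46
Combined rate = 0.0126 + 0.0276 + 0.00575 + 0.0011 = 0.04705
Old tax = $209,776.5 × 0.04705 = $9,869.984325
New tax = $185,232.46 × 0.04705 = $8,715.187243
Reduction = $9,869.984325 − $8,715.187243 = $1,154.797082

$1,155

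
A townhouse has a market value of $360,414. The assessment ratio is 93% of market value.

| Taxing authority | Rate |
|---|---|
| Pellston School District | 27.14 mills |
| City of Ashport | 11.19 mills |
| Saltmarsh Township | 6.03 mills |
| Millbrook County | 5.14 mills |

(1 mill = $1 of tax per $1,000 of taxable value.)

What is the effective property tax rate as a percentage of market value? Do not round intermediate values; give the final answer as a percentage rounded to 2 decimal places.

4.60%

Assessed value = $360,414 × 0.93 = $335,185.02
Pellston School District: $335,185.02 × 0.02714 = $9,096.9214428
City of Ashport: $335,185.02 × 0.01119 = $3,750.7203738
Saltmarsh Township: $335,185.02 × 0.00603 = $2,021.1656706
Millbrook County: $335,185.02 × 0.00514 = $1,722.8510028
Total tax = $16,591.65849
Effective rate = $16,591.65849 ÷ $360,414 = 4.60% of market value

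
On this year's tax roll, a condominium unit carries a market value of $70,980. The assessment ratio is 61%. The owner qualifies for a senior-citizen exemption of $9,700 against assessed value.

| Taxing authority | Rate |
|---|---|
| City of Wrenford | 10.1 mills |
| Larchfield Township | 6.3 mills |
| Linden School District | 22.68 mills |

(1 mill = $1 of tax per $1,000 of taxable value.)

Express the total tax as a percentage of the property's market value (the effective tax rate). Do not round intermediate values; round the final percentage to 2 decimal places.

Assessed value = $70,980 × 0.61 = $43,297.8
Taxable value = $43,297.8 − $9,700 = $33,597.8
City of Wrenford: $33,597.8 × 0.0101 = $339.33778
Larchfield Township: $33,597.8 × 0.0063 = $211.66614
Linden School District: $33,597.8 × 0.02268 = $761.998104
Total tax = $1,313.002024
Effective rate = $1,313.002024 ÷ $70,980 = 1.85% of market value

1.85%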